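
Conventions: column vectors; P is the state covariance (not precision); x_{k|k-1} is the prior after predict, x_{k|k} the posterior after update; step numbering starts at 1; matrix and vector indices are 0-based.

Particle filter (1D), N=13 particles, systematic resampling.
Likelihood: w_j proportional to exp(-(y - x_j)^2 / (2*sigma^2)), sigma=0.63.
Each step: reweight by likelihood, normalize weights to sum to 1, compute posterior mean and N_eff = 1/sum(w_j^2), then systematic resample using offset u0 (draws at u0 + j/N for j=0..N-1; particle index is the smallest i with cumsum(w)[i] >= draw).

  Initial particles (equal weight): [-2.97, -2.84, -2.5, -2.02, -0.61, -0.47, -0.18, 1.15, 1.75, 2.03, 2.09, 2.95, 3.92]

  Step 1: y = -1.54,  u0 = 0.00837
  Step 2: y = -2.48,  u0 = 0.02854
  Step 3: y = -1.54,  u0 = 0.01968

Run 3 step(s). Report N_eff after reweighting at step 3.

N_eff = 9.9209

step 1: w=[0.0395, 0.0617, 0.1626, 0.3883, 0.1746, 0.1227, 0.0505, 0.0001, 0.0000, 0.0000, 0.0000, 0.0000, 0.0000]  mean=-1.6567  Neff=4.3348  idx=[0, 1, 2, 2, 3, 3, 3, 3, 3, 4, 4, 5, 5]
step 2: w=[0.0991, 0.1139, 0.1341, 0.1341, 0.1028, 0.1028, 0.1028, 0.1028, 0.1028, 0.0016, 0.0016, 0.0008, 0.0008]  mean=-2.3292  Neff=8.9623  idx=[0, 1, 1, 2, 2, 3, 4, 4, 5, 6, 7, 7, 8]
step 3: w=[0.0117, 0.0183, 0.0183, 0.0483, 0.0483, 0.0483, 0.1153, 0.1153, 0.1153, 0.1153, 0.1153, 0.1153, 0.1153]  mean=-2.1307  Neff=9.9209  idx=[1, 3, 5, 6, 7, 7, 8, 9, 9, 10, 11, 11, 12]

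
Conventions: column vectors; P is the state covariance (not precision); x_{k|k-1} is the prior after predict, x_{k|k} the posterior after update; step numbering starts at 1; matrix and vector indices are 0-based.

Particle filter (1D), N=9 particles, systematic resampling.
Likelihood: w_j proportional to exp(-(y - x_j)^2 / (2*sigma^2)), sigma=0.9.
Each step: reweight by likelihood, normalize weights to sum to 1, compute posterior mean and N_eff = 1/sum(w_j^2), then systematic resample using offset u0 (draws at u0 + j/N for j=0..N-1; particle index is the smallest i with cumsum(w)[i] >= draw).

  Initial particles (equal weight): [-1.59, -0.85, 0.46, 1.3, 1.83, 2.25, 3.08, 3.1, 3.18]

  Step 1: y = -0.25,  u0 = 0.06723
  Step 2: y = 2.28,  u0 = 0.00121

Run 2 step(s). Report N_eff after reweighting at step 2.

N_eff = 2.5395

step 1: w=[0.1512, 0.3667, 0.3355, 0.1039, 0.0317, 0.0097, 0.0005, 0.0004, 0.0003]  mean=-0.1790  Neff=3.5483  idx=[0, 1, 1, 1, 1, 2, 2, 2, 3]
step 2: w=[0.0001, 0.0025, 0.0025, 0.0025, 0.0025, 0.1362, 0.1362, 0.1362, 0.5815]  mean=0.9352  Neff=2.5395  idx=[1, 5, 6, 7, 8, 8, 8, 8, 8]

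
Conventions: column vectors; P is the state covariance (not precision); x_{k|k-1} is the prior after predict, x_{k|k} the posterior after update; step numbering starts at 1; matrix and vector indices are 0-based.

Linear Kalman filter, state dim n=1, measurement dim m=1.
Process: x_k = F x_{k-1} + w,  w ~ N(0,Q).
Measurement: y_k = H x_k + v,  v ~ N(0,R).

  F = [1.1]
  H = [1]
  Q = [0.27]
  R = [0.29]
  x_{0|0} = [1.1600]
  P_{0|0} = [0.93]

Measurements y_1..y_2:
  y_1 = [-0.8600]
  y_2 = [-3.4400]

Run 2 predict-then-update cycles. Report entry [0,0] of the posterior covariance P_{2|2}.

step 1: x^-=[1.2760]  P^-=[1.3953]  S=[1.6853]  K=[0.8279]  nu=[-2.1360]  x^+=[-0.4924]  P^+=[0.2401]
step 2: x^-=[-0.5417]  P^-=[0.5605]  S=[0.8505]  K=[0.6590]  nu=[-2.8983]  x^+=[-2.4518]  P^+=[0.1911]

P_post[0,0] = 0.1911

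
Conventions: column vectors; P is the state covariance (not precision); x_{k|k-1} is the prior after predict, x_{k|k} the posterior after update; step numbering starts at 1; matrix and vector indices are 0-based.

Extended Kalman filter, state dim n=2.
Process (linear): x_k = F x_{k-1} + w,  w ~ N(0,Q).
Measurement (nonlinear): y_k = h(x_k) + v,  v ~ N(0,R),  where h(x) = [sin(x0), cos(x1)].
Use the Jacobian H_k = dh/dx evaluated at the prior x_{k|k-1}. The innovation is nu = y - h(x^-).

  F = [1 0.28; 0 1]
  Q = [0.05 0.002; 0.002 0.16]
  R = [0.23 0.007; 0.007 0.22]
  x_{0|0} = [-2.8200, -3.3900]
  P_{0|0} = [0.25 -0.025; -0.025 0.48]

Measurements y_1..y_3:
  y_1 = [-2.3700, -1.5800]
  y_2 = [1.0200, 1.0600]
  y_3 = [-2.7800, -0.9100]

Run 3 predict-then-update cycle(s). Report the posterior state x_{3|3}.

step 1: x^-=[-3.7692, -3.3900]  P^-=[0.3236 0.1114; 0.1114 0.6400]  H_jac=[-0.8094 0.0000; 0.0000 -0.2459]  S=[0.4420 0.0292; 0.0292 0.2587]  K=[-0.5900 -0.0393; -0.1651 -0.5897]  nu=[-2.9572, -0.6107]  x^+=[-2.0004, -2.5417]  P^+=[0.1680 0.0520; 0.0520 0.5323]
step 2: x^-=[-2.7120, -2.5417]  P^-=[0.2889 0.2031; 0.2031 0.6923]  H_jac=[-0.9092 0.0000; 0.0000 0.5645]  S=[0.4688 -0.0972; -0.0972 0.4406]  K=[-0.5306 0.1431; -0.2199 0.8385]  nu=[1.4365, 1.8854]  x^+=[-3.2044, -1.2768]  P^+=[0.1331 0.0492; 0.0492 0.3240]
step 3: x^-=[-3.5619, -1.2768]  P^-=[0.2361 0.1419; 0.1419 0.4840]  H_jac=[-0.9130 0.0000; 0.0000 0.9571]  S=[0.4268 -0.1170; -0.1170 0.6634]  K=[-0.4717 0.1216; -0.1178 0.6775]  nu=[-3.1880, -1.1998]  x^+=[-2.2040, -1.7141]  P^+=[0.1179 0.0245; 0.0245 0.1549]

x_post = [-2.2040, -1.7141]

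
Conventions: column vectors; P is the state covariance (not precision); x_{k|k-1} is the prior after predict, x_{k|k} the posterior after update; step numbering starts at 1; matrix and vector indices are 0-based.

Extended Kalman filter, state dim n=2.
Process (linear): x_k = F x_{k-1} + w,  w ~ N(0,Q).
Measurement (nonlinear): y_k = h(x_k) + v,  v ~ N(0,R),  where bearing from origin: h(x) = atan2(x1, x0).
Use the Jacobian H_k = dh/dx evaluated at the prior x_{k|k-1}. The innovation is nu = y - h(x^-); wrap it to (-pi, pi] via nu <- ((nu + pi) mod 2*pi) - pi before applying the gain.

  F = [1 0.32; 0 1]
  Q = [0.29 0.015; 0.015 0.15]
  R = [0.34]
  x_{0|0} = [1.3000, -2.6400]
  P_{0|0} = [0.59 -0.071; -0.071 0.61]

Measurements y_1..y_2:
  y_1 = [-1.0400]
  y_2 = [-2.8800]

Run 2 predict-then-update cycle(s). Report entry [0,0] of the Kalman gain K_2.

step 1: x^-=[0.4552, -2.6400]  P^-=[0.8970 0.1392; 0.1392 0.7600]  H_jac=[0.3679 0.0634]  S=[0.4709]  K=[0.7194; 0.2111]  nu=[0.3601]  x^+=[0.7142, -2.5640]  P^+=[0.6533 0.0677; 0.0677 0.7390]
step 2: x^-=[-0.1062, -2.5640]  P^-=[1.0623 0.3192; 0.3192 0.8890]  H_jac=[0.3893 -0.0161]  S=[0.4973]  K=[0.8214; 0.2211]  nu=[-1.2678]  x^+=[-1.1476, -2.8443]  P^+=[0.7268 0.2289; 0.2289 0.8647]

K[0,0] = 0.8214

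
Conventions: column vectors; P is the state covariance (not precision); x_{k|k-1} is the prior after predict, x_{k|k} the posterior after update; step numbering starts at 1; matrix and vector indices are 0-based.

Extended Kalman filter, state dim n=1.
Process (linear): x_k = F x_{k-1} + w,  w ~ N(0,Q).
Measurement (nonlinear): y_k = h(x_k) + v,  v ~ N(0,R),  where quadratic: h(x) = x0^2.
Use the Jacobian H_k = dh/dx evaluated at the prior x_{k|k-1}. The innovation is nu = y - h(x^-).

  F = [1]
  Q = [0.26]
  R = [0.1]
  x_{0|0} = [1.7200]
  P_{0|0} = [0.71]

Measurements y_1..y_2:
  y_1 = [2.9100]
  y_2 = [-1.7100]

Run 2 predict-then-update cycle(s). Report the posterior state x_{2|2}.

x_post = [0.3939]

step 1: x^-=[1.7200]  P^-=[0.9700]  H_jac=[3.4400]  S=[11.5786]  K=[0.2882]  nu=[-0.0484]  x^+=[1.7061]  P^+=[0.0084]
step 2: x^-=[1.7061]  P^-=[0.2684]  H_jac=[3.4121]  S=[3.2246]  K=[0.2840]  nu=[-4.6206]  x^+=[0.3939]  P^+=[0.0083]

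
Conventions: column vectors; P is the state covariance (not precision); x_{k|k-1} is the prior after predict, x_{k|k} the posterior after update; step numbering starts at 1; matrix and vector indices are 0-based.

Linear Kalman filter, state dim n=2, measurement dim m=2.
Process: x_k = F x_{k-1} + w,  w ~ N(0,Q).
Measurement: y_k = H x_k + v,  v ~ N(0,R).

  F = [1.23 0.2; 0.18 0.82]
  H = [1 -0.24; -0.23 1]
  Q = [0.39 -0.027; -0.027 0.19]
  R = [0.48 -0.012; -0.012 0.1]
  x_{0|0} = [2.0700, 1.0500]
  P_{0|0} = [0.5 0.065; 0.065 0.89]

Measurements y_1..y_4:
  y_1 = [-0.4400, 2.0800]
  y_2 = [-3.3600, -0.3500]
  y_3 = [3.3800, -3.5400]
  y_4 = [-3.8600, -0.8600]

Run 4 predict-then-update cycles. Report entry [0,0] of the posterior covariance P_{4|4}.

step 1: x^-=[2.7561, 1.2336]  P^-=[1.2140 0.2976; 0.2976 0.8238]  S=[1.5987 -0.1750; -0.1750 0.8512]  K=[0.7336 0.1723; 0.1633 0.9210]  nu=[-2.9000, 1.4803]  x^+=[0.8837, 2.1236]  P^+=[0.3727 0.0941; 0.0941 0.1118]
step 2: x^-=[1.5117, 1.9004]  P^-=[1.0046 0.1722; 0.1722 0.3050]  S=[1.4195 -0.1346; -0.1346 0.3790]  K=[0.6870 0.0886; 0.1409 0.7504]  nu=[-4.4156, -1.9027]  x^+=[-1.6903, -0.1495]  P^+=[0.3481 0.0807; 0.0807 0.0919]
step 3: x^-=[-2.1090, -0.4268]  P^-=[0.9599 0.1494; 0.1494 0.2869]  S=[1.3847 -0.1440; -0.1440 0.3689]  K=[0.6746 0.0698; 0.1348 0.7371]  nu=[5.3866, -3.5983]  x^+=[1.2736, -2.3528]  P^+=[0.3415 0.0774; 0.0774 0.0899]
step 4: x^-=[1.0959, -1.7001]  P^-=[0.9484 0.1443; 0.1443 0.2844]  S=[1.3756 -0.1462; -0.1462 0.3682]  K=[0.6713 0.0658; 0.1334 0.7352]  nu=[-5.3639, 1.0921]  x^+=[-2.4330, -1.6126]  P^+=[0.3398 0.0767; 0.0767 0.0896]

P_post[0,0] = 0.3398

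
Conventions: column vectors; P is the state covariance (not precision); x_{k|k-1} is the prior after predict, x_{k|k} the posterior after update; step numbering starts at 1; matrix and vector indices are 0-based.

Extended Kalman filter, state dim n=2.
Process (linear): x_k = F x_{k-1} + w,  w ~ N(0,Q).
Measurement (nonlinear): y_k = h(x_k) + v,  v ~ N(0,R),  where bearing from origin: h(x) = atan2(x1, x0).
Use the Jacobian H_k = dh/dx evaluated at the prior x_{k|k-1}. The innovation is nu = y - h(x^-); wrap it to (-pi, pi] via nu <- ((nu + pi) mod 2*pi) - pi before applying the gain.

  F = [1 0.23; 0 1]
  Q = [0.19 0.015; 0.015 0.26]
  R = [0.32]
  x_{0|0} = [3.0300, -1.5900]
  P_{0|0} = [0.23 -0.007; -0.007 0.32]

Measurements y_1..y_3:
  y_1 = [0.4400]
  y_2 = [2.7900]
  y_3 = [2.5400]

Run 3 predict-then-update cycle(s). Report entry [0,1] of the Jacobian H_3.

step 1: x^-=[2.6643, -1.5900]  P^-=[0.4337 0.0816; 0.0816 0.5800]  H_jac=[0.1652 0.2768]  S=[0.3837]  K=[0.2455; 0.4535]  nu=[0.9780]  x^+=[2.9045, -1.1465]  P^+=[0.4106 0.0389; 0.0389 0.5011]
step 2: x^-=[2.6408, -1.1465]  P^-=[0.6450 0.1691; 0.1691 0.7611]  H_jac=[0.1383 0.3186]  S=[0.4245]  K=[0.3371; 0.6264]  nu=[-3.0836]  x^+=[1.6013, -3.0779]  P^+=[0.5967 0.0795; 0.0795 0.5946]
step 3: x^-=[0.8933, -3.0779]  P^-=[0.8547 0.2312; 0.2312 0.8546]  H_jac=[0.2997 0.0870]  S=[0.4153]  K=[0.6652; 0.3458]  nu=[-2.4549]  x^+=[-0.7396, -3.9269]  P^+=[0.6710 0.1357; 0.1357 0.8049]

H_jac[0,1] = 0.0870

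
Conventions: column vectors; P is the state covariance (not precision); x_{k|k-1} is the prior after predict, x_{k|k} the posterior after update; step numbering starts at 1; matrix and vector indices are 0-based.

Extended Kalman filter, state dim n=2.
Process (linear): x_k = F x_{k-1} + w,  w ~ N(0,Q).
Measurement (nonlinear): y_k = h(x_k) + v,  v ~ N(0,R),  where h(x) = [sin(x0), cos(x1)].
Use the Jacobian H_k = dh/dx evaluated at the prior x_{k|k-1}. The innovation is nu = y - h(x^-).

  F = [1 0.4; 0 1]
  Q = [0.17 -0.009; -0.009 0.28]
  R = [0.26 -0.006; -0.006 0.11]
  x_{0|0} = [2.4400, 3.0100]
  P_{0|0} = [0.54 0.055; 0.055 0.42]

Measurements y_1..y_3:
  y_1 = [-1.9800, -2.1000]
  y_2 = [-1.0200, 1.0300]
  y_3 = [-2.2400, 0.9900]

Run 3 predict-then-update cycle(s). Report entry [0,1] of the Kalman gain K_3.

K[0,1] = 0.1052

step 1: x^-=[3.6440, 3.0100]  P^-=[0.8212 0.2140; 0.2140 0.7000]  H_jac=[-0.8764 0.0000; 0.0000 -0.1312]  S=[0.8908 0.0186; 0.0186 0.1221]  K=[-0.8057 -0.1072; -0.1955 -0.7227]  nu=[-1.4985, -1.1086]  x^+=[4.9702, 4.1041]  P^+=[0.2383 0.0530; 0.0530 0.5970]
step 2: x^-=[6.6119, 4.1041]  P^-=[0.5462 0.2828; 0.2828 0.8770]  H_jac=[0.9465 0.0000; 0.0000 0.8207]  S=[0.7493 0.2137; 0.2137 0.7006]  K=[0.6522 0.1324; 0.0704 1.0057]  nu=[-1.3428, 1.6014]  x^+=[5.9481, 5.6202]  P^+=[0.1783 0.0130; 0.0130 0.1343]
step 3: x^-=[8.1961, 5.6202]  P^-=[0.3802 0.0577; 0.0577 0.4143]  H_jac=[-0.3355 0.0000; 0.0000 0.6155]  S=[0.3028 -0.0179; -0.0179 0.2669]  K=[-0.4151 0.1052; -0.0074 0.9547]  nu=[-3.1820, 0.2019]  x^+=[9.5381, 5.8366]  P^+=[0.3235 0.0228; 0.0228 0.1707]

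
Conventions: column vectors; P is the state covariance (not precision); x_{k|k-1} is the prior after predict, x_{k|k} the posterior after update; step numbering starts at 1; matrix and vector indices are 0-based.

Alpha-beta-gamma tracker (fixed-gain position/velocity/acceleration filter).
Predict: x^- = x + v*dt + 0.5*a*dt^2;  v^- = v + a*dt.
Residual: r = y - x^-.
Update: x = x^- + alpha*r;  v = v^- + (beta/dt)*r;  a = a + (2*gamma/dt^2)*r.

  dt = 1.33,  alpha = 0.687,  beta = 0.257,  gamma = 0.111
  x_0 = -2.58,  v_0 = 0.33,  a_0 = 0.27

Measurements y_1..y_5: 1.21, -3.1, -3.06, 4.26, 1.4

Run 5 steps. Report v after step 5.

step 1: x_pred=-1.9023  r=3.1123  x^+=0.2359  v^+=1.2905  a^+=0.6606
step 2: x_pred=2.5365  r=-5.6365  x^+=-1.3358  v^+=1.0799  a^+=-0.0468
step 3: x_pred=0.0592  r=-3.1192  x^+=-2.0837  v^+=0.4150  a^+=-0.4382
step 4: x_pred=-1.9194  r=6.1794  x^+=2.3259  v^+=1.0262  a^+=0.3373
step 5: x_pred=3.9890  r=-2.5890  x^+=2.2103  v^+=0.9745  a^+=0.0124

v_post = 0.9745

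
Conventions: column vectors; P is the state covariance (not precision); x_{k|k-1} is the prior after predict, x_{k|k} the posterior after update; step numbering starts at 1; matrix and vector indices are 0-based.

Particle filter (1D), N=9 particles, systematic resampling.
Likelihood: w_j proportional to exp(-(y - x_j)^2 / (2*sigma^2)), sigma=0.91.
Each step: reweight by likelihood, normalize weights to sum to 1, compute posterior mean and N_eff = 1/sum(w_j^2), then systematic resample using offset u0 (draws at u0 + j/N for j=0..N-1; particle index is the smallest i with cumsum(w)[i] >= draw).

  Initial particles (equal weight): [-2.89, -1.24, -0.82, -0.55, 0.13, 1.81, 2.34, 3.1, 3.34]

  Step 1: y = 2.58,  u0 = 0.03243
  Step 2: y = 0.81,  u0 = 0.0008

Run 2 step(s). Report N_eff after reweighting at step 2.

N_eff = 4.8741

step 1: w=[0.0000, 0.0000, 0.0003, 0.0008, 0.0082, 0.2151, 0.2971, 0.2613, 0.2171]  mean=2.6201  Neff=3.9994  idx=[5, 5, 6, 6, 6, 7, 7, 8, 8]
step 2: w=[0.2804, 0.2804, 0.1248, 0.1248, 0.1248, 0.0216, 0.0216, 0.0108, 0.0108]  mean=2.0971  Neff=4.8741  idx=[0, 0, 0, 1, 1, 1, 2, 3, 4]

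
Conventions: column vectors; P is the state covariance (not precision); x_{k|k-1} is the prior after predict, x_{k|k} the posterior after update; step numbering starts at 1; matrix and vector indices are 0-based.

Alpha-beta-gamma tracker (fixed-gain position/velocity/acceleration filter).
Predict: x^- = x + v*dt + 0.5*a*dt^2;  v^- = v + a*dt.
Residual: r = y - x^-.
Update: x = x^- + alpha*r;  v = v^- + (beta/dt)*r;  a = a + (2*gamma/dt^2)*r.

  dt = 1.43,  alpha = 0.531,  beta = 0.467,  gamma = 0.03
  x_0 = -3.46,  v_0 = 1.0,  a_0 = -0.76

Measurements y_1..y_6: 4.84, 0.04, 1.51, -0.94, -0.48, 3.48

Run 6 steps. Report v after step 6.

step 1: x_pred=-2.8071  r=7.6471  x^+=1.2535  v^+=2.4105  a^+=-0.5356
step 2: x_pred=4.1529  r=-4.1129  x^+=1.9690  v^+=0.3014  a^+=-0.6563
step 3: x_pred=1.7289  r=-0.2189  x^+=1.6127  v^+=-0.7086  a^+=-0.6627
step 4: x_pred=-0.0782  r=-0.8618  x^+=-0.5358  v^+=-1.9377  a^+=-0.6880
step 5: x_pred=-4.0103  r=3.5303  x^+=-2.1357  v^+=-1.7687  a^+=-0.5844
step 6: x_pred=-5.2625  r=8.7425  x^+=-0.6202  v^+=0.2506  a^+=-0.3279

v_post = 0.2506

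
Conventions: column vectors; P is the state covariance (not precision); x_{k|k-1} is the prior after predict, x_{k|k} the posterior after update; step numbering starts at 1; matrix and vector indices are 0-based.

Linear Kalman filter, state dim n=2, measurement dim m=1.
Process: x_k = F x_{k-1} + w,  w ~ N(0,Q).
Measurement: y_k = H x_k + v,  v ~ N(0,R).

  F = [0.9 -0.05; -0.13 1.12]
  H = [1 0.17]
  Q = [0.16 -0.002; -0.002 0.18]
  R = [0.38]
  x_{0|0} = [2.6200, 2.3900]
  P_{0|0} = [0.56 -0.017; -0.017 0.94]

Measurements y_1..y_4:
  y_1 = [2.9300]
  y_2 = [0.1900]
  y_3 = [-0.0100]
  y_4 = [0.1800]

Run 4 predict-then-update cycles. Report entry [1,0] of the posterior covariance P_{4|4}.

P_post[1,0] = -0.6450

step 1: x^-=[2.2385, 2.3362]  P^-=[0.6175 -0.1374; -0.1374 1.3736]  S=[0.9905]  K=[0.5998; 0.0970]  nu=[0.2943]  x^+=[2.4151, 2.3648]  P^+=[0.2611 -0.1950; -0.1950 1.3642]
step 2: x^-=[2.0553, 2.3346]  P^-=[0.3925 -0.3068; -0.3068 1.9525]  S=[0.7246]  K=[0.4697; 0.0346]  nu=[-2.2622]  x^+=[0.9929, 2.2562]  P^+=[0.2326 -0.3186; -0.3186 1.9516]
step 3: x^-=[0.7808, 2.3979]  P^-=[0.3820 -0.4617; -0.4617 2.7248]  S=[0.6837]  K=[0.4439; 0.0022]  nu=[-1.1984]  x^+=[0.2488, 2.3953]  P^+=[0.2473 -0.4624; -0.4624 2.7248]
step 4: x^-=[0.1042, 2.6504]  P^-=[0.4087 -0.6526; -0.6526 3.7369]  S=[0.6748]  K=[0.4413; -0.0257]  nu=[-0.3747]  x^+=[-0.0612, 2.6600]  P^+=[0.2773 -0.6450; -0.6450 3.7364]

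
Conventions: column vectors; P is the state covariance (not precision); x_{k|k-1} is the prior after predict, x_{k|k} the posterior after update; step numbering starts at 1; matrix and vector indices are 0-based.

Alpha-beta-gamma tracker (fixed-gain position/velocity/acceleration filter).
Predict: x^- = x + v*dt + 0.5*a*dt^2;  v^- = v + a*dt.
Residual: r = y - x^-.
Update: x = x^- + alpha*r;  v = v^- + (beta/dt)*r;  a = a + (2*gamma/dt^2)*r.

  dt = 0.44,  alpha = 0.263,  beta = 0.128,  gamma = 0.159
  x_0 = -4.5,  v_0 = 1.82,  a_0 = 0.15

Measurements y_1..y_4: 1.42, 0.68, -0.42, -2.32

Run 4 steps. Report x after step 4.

step 1: x_pred=-3.6847  r=5.1047  x^+=-2.3421  v^+=3.3710  a^+=8.5348
step 2: x_pred=-0.0327  r=0.7127  x^+=0.1547  v^+=7.3336  a^+=9.7055
step 3: x_pred=4.3210  r=-4.7410  x^+=3.0741  v^+=10.2248  a^+=1.9181
step 4: x_pred=7.7587  r=-10.0787  x^+=5.1080  v^+=8.1368  a^+=-14.6368

x_post = 5.1080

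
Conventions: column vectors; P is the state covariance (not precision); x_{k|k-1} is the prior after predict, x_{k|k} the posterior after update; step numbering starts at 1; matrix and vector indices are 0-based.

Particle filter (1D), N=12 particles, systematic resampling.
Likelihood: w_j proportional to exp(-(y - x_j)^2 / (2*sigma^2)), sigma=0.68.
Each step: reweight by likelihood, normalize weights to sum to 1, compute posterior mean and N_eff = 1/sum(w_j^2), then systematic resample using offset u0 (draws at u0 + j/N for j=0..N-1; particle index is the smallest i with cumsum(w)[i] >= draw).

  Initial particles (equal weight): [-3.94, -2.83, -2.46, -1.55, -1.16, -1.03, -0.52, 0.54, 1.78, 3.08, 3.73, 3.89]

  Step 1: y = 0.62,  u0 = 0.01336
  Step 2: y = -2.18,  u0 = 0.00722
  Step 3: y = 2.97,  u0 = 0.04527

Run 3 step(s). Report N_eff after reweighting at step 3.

step 1: w=[0.0000, 0.0000, 0.0000, 0.0039, 0.0208, 0.0337, 0.1568, 0.6347, 0.1492, 0.0009, 0.0000, 0.0000]  mean=0.4647  Neff=2.2159  idx=[4, 6, 6, 7, 7, 7, 7, 7, 7, 7, 7, 8]
step 2: w=[0.7568, 0.1184, 0.1184, 0.0008, 0.0008, 0.0008, 0.0008, 0.0008, 0.0008, 0.0008, 0.0008, 0.0000]  mean=-0.9977  Neff=1.6642  idx=[0, 0, 0, 0, 0, 0, 0, 0, 0, 1, 1, 2]
step 3: w=[0.0017, 0.0017, 0.0017, 0.0017, 0.0017, 0.0017, 0.0017, 0.0017, 0.0017, 0.3283, 0.3283, 0.3283]  mean=-0.5297  Neff=3.0927  idx=[9, 9, 9, 9, 10, 10, 10, 10, 11, 11, 11, 11]

N_eff = 3.0927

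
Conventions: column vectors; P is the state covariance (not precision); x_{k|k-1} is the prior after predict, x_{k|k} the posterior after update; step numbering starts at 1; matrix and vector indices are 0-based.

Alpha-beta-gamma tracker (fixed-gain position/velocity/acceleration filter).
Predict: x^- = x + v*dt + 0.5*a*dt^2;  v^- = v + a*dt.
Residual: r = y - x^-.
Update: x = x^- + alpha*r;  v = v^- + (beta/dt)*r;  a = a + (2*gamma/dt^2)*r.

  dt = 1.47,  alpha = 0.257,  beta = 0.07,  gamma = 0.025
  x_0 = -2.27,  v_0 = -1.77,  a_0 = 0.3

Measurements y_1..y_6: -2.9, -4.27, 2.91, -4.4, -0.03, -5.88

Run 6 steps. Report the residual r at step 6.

resid = -8.4593

step 1: x_pred=-4.5478  r=1.6478  x^+=-4.1243  v^+=-1.2505  a^+=0.3381
step 2: x_pred=-5.5972  r=1.3272  x^+=-5.2561  v^+=-0.6903  a^+=0.3688
step 3: x_pred=-5.8724  r=8.7824  x^+=-3.6153  v^+=0.2701  a^+=0.5720
step 4: x_pred=-2.6002  r=-1.7998  x^+=-3.0627  v^+=1.0253  a^+=0.5304
step 5: x_pred=-0.9824  r=0.9524  x^+=-0.7377  v^+=1.8504  a^+=0.5524
step 6: x_pred=2.5793  r=-8.4593  x^+=0.4052  v^+=2.2596  a^+=0.3567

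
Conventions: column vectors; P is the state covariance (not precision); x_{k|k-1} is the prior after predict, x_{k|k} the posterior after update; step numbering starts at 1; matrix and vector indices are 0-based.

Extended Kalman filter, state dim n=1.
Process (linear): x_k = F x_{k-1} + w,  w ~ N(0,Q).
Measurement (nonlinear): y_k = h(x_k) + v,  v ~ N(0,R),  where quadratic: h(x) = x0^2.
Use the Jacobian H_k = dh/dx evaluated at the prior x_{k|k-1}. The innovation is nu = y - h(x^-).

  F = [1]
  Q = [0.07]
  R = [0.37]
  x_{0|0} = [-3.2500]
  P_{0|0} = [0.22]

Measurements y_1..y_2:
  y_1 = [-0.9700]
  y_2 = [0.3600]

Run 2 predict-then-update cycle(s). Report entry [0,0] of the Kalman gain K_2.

step 1: x^-=[-3.2500]  P^-=[0.2900]  H_jac=[-6.5000]  S=[12.6225]  K=[-0.1493]  nu=[-11.5325]  x^+=[-1.5278]  P^+=[0.0085]
step 2: x^-=[-1.5278]  P^-=[0.0785]  H_jac=[-3.0556]  S=[1.1029]  K=[-0.2175]  nu=[-1.9741]  x^+=[-1.0984]  P^+=[0.0263]

K[0,0] = -0.2175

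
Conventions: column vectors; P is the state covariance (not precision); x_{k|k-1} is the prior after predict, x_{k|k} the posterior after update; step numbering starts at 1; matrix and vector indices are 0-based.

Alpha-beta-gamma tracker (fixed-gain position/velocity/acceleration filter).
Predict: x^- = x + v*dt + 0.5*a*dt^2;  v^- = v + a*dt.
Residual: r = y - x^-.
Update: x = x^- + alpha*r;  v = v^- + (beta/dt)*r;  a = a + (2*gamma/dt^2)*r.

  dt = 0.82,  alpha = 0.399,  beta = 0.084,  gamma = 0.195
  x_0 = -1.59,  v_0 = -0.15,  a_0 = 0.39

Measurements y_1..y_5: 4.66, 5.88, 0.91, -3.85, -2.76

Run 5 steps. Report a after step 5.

step 1: x_pred=-1.5819  r=6.2419  x^+=0.9086  v^+=0.8092  a^+=4.0104
step 2: x_pred=2.9205  r=2.9595  x^+=4.1013  v^+=4.4009  a^+=5.7269
step 3: x_pred=9.6354  r=-8.7254  x^+=6.1540  v^+=8.2031  a^+=0.6661
step 4: x_pred=13.1045  r=-16.9545  x^+=6.3397  v^+=7.0125  a^+=-9.1677
step 5: x_pred=9.0077  r=-11.7677  x^+=4.3124  v^+=-1.7105  a^+=-15.9932

a_post = -15.9932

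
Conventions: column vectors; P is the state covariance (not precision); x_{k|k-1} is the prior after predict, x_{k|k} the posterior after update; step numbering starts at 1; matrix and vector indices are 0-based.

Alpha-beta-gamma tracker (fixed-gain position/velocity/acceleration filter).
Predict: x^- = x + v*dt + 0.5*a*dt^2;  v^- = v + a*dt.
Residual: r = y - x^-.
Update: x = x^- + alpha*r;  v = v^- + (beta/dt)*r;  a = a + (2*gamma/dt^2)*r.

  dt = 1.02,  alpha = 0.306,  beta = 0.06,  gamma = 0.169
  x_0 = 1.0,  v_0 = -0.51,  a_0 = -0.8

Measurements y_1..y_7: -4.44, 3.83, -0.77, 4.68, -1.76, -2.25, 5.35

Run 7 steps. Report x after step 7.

step 1: x_pred=0.0636  r=-4.5036  x^+=-1.3145  v^+=-1.5909  a^+=-2.2631
step 2: x_pred=-4.1145  r=7.9445  x^+=-1.6835  v^+=-3.4320  a^+=0.3178
step 3: x_pred=-5.0188  r=4.2488  x^+=-3.7186  v^+=-2.8579  a^+=1.6982
step 4: x_pred=-5.7503  r=10.4303  x^+=-2.5586  v^+=-0.5122  a^+=5.0867
step 5: x_pred=-0.4349  r=-1.3251  x^+=-0.8404  v^+=4.5983  a^+=4.6562
step 6: x_pred=6.2720  r=-8.5220  x^+=3.6643  v^+=8.8463  a^+=1.8876
step 7: x_pred=13.6695  r=-8.3195  x^+=11.1237  v^+=10.2823  a^+=-0.8152

x_post = 11.1237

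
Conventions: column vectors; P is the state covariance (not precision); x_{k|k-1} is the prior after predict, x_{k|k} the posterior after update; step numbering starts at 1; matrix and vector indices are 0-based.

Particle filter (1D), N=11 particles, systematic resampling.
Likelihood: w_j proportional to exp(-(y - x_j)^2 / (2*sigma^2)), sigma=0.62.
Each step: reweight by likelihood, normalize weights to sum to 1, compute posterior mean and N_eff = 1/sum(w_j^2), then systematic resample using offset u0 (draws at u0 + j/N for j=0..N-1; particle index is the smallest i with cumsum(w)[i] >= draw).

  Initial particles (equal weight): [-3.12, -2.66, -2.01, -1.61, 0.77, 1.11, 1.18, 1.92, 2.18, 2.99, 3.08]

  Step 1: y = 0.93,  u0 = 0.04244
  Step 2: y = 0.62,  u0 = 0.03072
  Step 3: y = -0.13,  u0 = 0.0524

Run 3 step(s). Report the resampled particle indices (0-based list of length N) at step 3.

step 1: w=[0.0000, 0.0000, 0.0000, 0.0001, 0.2962, 0.2936, 0.2824, 0.0856, 0.0401, 0.0012, 0.0007]  mean=1.1449  Neff=3.8075  idx=[4, 4, 4, 5, 5, 5, 5, 6, 6, 6, 7]
step 2: w=[0.1222, 0.1222, 0.1222, 0.0921, 0.0921, 0.0921, 0.0921, 0.0837, 0.0837, 0.0837, 0.0140]  mean=1.0142  Neff=10.0070  idx=[0, 0, 1, 2, 3, 4, 5, 6, 7, 8, 9]
step 3: w=[0.1544, 0.1544, 0.1544, 0.1544, 0.0599, 0.0599, 0.0599, 0.0599, 0.0475, 0.0475, 0.0475]  mean=0.9100  Neff=8.5814  idx=[0, 0, 1, 2, 2, 3, 3, 5, 6, 8, 10]

resampled_idx = [0, 0, 1, 2, 2, 3, 3, 5, 6, 8, 10]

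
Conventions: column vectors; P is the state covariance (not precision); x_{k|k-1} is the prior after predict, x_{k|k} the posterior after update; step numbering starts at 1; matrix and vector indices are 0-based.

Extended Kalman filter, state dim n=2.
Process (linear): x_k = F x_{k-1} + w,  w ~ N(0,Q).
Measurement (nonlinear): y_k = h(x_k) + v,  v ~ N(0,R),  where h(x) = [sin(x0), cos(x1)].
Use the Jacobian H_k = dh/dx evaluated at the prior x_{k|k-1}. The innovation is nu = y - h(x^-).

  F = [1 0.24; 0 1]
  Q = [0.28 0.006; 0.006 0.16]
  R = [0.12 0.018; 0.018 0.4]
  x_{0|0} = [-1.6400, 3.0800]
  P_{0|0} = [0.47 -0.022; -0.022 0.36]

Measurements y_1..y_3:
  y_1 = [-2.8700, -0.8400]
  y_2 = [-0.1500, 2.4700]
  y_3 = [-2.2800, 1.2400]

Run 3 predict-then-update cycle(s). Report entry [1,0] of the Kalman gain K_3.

K[1,0] = -0.1036

step 1: x^-=[-0.9008, 3.0800]  P^-=[0.7602 0.0704; 0.0704 0.5200]  H_jac=[0.6210 0.0000; 0.0000 -0.0616]  S=[0.4131 0.0153; 0.0153 0.4020]  K=[1.1446 -0.0544; 0.1089 -0.0838]  nu=[-2.0862, 0.1581]  x^+=[-3.2973, 2.8395]  P^+=[0.2196 0.0186; 0.0186 0.5126]
step 2: x^-=[-2.6158, 2.8395]  P^-=[0.5381 0.1476; 0.1476 0.6726]  H_jac=[-0.8649 0.0000; 0.0000 -0.2975]  S=[0.5225 0.0560; 0.0560 0.4595]  K=[-0.8921 0.0131; -0.2003 -0.4110]  nu=[0.3519, 3.4247]  x^+=[-2.8848, 1.3615]  P^+=[0.1235 0.0363; 0.0363 0.5647]
step 3: x^-=[-2.5581, 1.3615]  P^-=[0.4535 0.1779; 0.1779 0.7247]  H_jac=[-0.8345 0.0000; 0.0000 -0.9782]  S=[0.4358 0.1632; 0.1632 1.0934]  K=[-0.8566 -0.0313; -0.1036 -0.6329]  nu=[-1.7290, 1.0322]  x^+=[-1.1092, 0.8874]  P^+=[0.1239 0.0286; 0.0286 0.2607]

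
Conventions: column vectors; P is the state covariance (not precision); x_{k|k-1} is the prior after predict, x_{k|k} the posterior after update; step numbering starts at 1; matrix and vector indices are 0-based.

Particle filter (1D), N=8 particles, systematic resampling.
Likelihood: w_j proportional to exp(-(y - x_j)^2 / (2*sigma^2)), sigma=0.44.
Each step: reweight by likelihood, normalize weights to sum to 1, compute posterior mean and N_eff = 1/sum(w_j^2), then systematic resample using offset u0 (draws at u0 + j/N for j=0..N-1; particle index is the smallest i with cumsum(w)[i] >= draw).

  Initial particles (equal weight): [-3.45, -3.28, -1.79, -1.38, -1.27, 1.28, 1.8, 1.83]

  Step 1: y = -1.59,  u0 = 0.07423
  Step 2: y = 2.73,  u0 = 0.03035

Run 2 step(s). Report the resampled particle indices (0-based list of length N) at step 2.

step 1: w=[0.0001, 0.0002, 0.3519, 0.3482, 0.2995, 0.0000, 0.0000, 0.0000]  mean=-1.4919  Neff=2.9865  idx=[2, 2, 2, 3, 3, 3, 4, 4]
step 2: w=[0.0000, 0.0000, 0.0000, 0.0434, 0.0434, 0.0434, 0.4349, 0.4349]  mean=-1.2843  Neff=2.6051  idx=[3, 6, 6, 6, 6, 7, 7, 7]

resampled_idx = [3, 6, 6, 6, 6, 7, 7, 7]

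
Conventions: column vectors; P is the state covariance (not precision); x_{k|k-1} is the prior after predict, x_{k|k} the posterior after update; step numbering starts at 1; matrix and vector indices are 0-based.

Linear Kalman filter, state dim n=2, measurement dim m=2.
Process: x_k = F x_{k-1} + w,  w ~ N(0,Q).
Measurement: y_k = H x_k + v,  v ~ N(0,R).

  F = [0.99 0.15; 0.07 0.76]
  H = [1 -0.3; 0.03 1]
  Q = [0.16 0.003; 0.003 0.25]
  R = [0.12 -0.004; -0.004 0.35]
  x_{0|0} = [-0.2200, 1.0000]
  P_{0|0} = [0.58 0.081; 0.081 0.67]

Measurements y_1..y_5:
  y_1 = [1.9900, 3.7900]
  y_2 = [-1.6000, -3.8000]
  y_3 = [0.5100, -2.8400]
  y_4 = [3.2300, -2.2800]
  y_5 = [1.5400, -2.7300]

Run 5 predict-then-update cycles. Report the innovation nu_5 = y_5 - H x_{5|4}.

innov = [-0.1151, -1.3178]

step 1: x^-=[-0.0678, 0.7446]  P^-=[0.7676 0.1814; 0.1814 0.6485]  S=[0.8371 0.0042; 0.0042 1.0100]  K=[0.8509 0.1988; -0.0190 0.6475]  nu=[2.2812, 3.0474]  x^+=[2.4792, 2.6744]  P^+=[0.1201 0.0626; 0.0626 0.2248]
step 2: x^-=[2.8555, 2.2061]  P^-=[0.3013 0.0847; 0.0847 0.3871]  S=[0.4054 -0.0272; -0.0272 0.7425]  K=[0.6909 0.1515; -0.0425 0.5232]  nu=[-3.7937, -6.0918]  x^+=[-0.6884, -0.8202]  P^+=[0.0965 0.0474; 0.0474 0.1819]
step 3: x^-=[-0.8045, -0.6715]  P^-=[0.2728 0.0666; 0.0666 0.3606]  S=[0.3853 -0.0380; -0.0380 0.7148]  K=[0.6700 0.1402; -0.0582 0.5041]  nu=[1.1131, -2.1443]  x^+=[-0.3595, -1.8174]  P^+=[0.0929 0.0436; 0.0436 0.1754]
step 4: x^-=[-0.6285, -1.4064]  P^-=[0.2680 0.0627; 0.0627 0.3564]  S=[0.3824 -0.0407; -0.0407 0.7104]  K=[0.6662 0.1378; -0.0623 0.5008]  nu=[3.4366, -0.8548]  x^+=[1.5432, -2.0484]  P^+=[0.0922 0.0428; 0.0428 0.1742]
step 5: x^-=[1.2205, -1.4488]  P^-=[0.2670 0.0619; 0.0619 0.3556]  S=[0.3819 -0.0413; -0.0413 0.7096]  K=[0.6654 0.1373; -0.0632 0.5001]  nu=[-0.1151, -1.3178]  x^+=[0.9630, -2.1006]  P^+=[0.0921 0.0426; 0.0426 0.1740]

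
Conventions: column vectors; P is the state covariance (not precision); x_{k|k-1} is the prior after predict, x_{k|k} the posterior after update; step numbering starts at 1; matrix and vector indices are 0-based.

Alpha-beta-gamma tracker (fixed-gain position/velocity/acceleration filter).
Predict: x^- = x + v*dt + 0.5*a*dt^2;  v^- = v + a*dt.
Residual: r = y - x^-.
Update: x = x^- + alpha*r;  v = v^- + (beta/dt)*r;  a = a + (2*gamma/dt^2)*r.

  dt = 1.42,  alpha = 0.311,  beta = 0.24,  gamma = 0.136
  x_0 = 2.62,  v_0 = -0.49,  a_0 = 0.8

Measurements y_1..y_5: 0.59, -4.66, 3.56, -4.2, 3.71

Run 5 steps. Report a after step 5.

a_post = 0.3287

step 1: x_pred=2.7308  r=-2.1408  x^+=2.0650  v^+=0.2842  a^+=0.5112
step 2: x_pred=2.9839  r=-7.6439  x^+=0.6067  v^+=-0.2818  a^+=-0.5199
step 3: x_pred=-0.3177  r=3.8777  x^+=0.8883  v^+=-0.3647  a^+=0.0032
step 4: x_pred=0.3736  r=-4.5736  x^+=-1.0488  v^+=-1.1332  a^+=-0.6138
step 5: x_pred=-3.2767  r=6.9867  x^+=-1.1038  v^+=-0.8239  a^+=0.3287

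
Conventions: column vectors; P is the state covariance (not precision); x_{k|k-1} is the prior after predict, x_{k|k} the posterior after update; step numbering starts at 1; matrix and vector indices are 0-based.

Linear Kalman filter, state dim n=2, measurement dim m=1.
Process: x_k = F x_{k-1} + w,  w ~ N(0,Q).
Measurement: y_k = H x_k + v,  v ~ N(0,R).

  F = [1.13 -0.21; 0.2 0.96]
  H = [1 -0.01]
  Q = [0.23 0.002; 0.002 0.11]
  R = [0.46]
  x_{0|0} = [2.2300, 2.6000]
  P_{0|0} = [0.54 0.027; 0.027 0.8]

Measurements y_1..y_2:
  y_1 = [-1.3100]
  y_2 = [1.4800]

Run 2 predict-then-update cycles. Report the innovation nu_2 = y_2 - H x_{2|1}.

innov = [2.3749]

step 1: x^-=[1.9739, 2.9420]  P^-=[0.9420 -0.0091; -0.0091 0.8792]  S=[1.4023]  K=[0.6718; -0.0127]  nu=[-3.2545]  x^+=[-0.2126, 2.9835]  P^+=[0.3091 0.0029; 0.0029 0.8790]
step 2: x^-=[-0.8667, 2.8216]  P^-=[0.6620 -0.1023; -0.1023 0.9336]  S=[1.1242]  K=[0.5898; -0.0993]  nu=[2.3749]  x^+=[0.5341, 2.5858]  P^+=[0.2710 -0.0365; -0.0365 0.9225]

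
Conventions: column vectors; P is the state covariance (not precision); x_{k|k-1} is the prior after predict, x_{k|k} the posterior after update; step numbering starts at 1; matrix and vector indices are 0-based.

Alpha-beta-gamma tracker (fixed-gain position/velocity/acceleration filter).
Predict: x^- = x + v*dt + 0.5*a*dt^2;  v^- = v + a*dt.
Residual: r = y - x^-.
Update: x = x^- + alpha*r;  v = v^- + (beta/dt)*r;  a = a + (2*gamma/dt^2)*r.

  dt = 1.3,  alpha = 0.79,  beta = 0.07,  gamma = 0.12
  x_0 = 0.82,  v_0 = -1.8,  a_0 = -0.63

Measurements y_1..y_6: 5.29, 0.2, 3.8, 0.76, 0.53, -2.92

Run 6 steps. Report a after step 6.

step 1: x_pred=-2.0524  r=7.3424  x^+=3.7481  v^+=-2.2236  a^+=0.4127
step 2: x_pred=1.2061  r=-1.0061  x^+=0.4113  v^+=-1.7413  a^+=0.2698
step 3: x_pred=-1.6244  r=5.4244  x^+=2.6609  v^+=-1.0985  a^+=1.0402
step 4: x_pred=2.1118  r=-1.3518  x^+=1.0439  v^+=0.1810  a^+=0.8482
step 5: x_pred=1.9958  r=-1.4658  x^+=0.8378  v^+=1.2047  a^+=0.6400
step 6: x_pred=2.9447  r=-5.8647  x^+=-1.6884  v^+=1.7209  a^+=-0.1928

a_post = -0.1928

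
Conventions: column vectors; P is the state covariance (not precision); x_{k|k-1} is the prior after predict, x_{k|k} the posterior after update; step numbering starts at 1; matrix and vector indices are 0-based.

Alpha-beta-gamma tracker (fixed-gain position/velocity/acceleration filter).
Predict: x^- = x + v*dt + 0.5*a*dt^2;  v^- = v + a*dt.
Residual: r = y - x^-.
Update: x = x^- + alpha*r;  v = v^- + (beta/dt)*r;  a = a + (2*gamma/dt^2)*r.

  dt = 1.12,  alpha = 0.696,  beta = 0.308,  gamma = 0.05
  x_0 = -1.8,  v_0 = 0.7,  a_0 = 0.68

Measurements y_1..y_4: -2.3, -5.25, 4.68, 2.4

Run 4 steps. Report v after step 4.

step 1: x_pred=-0.5895  r=-1.7105  x^+=-1.7800  v^+=0.9912  a^+=0.5436
step 2: x_pred=-0.3289  r=-4.9211  x^+=-3.7540  v^+=0.2468  a^+=0.1513
step 3: x_pred=-3.3827  r=8.0627  x^+=2.2289  v^+=2.6335  a^+=0.7941
step 4: x_pred=5.6765  r=-3.2765  x^+=3.3961  v^+=2.6218  a^+=0.5329

v_post = 2.6218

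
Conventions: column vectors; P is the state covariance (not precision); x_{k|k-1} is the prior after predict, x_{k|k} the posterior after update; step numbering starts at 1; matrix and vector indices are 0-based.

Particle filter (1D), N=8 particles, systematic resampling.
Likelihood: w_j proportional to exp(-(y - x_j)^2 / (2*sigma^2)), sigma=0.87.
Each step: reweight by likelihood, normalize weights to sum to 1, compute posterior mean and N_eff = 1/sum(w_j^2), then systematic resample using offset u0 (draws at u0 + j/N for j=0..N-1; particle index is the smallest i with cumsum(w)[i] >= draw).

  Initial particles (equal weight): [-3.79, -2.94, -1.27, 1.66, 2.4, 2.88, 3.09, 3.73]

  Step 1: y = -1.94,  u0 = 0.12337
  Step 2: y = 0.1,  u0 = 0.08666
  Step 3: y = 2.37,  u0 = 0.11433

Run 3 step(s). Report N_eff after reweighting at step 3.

step 1: w=[0.0764, 0.3786, 0.5448, 0.0001, 0.0000, 0.0000, 0.0000, 0.0000]  mean=-2.0944  Neff=2.2420  idx=[1, 1, 1, 2, 2, 2, 2, 2]
step 2: w=[0.0015, 0.0015, 0.0015, 0.1991, 0.1991, 0.1991, 0.1991, 0.1991]  mean=-1.2777  Neff=5.0462  idx=[3, 4, 4, 5, 5, 6, 7, 7]
step 3: w=[0.1250, 0.1250, 0.1250, 0.1250, 0.1250, 0.1250, 0.1250, 0.1250]  mean=-1.2700  Neff=8.0000  idx=[0, 1, 2, 3, 4, 5, 6, 7]

N_eff = 8.0000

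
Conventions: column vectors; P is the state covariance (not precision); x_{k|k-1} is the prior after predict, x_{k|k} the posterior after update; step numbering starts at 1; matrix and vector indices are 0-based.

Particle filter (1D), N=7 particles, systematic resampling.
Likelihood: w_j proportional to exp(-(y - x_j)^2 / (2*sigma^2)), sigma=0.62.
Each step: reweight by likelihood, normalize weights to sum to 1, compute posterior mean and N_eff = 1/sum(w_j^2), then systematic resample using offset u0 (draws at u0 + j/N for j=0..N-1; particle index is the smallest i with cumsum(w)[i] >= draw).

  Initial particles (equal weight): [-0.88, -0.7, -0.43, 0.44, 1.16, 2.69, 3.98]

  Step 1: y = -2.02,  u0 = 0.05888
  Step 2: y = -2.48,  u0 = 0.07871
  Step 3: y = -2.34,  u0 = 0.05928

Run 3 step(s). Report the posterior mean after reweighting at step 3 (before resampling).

post_mean = -0.8666

step 1: w=[0.5661, 0.3182, 0.1145, 0.0012, 0.0000, 0.0000, 0.0000]  mean=-0.7696  Neff=2.2998  idx=[0, 0, 0, 0, 1, 1, 2]
step 2: w=[0.1990, 0.1990, 0.1990, 0.1990, 0.0902, 0.0902, 0.0235]  mean=-0.8370  Neff=5.7056  idx=[0, 1, 1, 2, 3, 3, 5]
step 3: w=[0.1542, 0.1542, 0.1542, 0.1542, 0.1542, 0.1542, 0.0746]  mean=-0.8666  Neff=6.7437  idx=[0, 1, 2, 3, 4, 5, 5]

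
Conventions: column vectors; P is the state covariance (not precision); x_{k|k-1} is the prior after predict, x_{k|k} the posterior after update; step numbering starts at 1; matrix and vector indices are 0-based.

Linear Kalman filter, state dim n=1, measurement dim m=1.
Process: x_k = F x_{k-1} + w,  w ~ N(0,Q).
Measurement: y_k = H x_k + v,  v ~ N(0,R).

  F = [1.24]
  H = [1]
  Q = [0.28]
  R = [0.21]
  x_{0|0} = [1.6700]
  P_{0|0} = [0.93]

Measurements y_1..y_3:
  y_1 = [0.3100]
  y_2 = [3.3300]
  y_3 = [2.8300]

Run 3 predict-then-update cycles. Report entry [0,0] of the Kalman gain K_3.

K[0,0] = 0.7106

step 1: x^-=[2.0708]  P^-=[1.7100]  S=[1.9200]  K=[0.8906]  nu=[-1.7608]  x^+=[0.5026]  P^+=[0.1870]
step 2: x^-=[0.6232]  P^-=[0.5676]  S=[0.7776]  K=[0.7299]  nu=[2.7068]  x^+=[2.5990]  P^+=[0.1533]
step 3: x^-=[3.2227]  P^-=[0.5157]  S=[0.7257]  K=[0.7106]  nu=[-0.3927]  x^+=[2.9436]  P^+=[0.1492]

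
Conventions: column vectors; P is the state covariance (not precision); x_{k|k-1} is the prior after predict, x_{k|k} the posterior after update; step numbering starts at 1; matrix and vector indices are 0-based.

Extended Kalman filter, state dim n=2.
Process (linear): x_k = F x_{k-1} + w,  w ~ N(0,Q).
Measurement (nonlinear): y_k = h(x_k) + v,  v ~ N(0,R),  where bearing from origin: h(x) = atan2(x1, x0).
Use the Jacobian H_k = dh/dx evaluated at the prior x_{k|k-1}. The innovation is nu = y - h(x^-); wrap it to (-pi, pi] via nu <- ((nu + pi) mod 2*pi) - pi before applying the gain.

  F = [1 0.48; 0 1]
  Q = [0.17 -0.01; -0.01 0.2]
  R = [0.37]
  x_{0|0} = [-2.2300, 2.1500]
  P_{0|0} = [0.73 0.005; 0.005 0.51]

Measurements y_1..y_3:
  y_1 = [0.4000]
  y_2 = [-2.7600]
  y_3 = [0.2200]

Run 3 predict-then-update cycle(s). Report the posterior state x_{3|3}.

x_post = [2.0802, 3.0424]

step 1: x^-=[-1.1980, 2.1500]  P^-=[1.0223 0.2398; 0.2398 0.7100]  H_jac=[-0.3549 -0.1978]  S=[0.5602]  K=[-0.7323; -0.4026]  nu=[-1.6792]  x^+=[0.0317, 2.8260]  P^+=[0.7219 0.0746; 0.0746 0.6192]
step 2: x^-=[1.3882, 2.8260]  P^-=[1.1062 0.3619; 0.3619 0.8192]  H_jac=[-0.2851 0.1400]  S=[0.4471]  K=[-0.5920; 0.0259]  nu=[2.4090]  x^+=[-0.0380, 2.8883]  P^+=[0.9495 0.3687; 0.3687 0.8189]
step 3: x^-=[1.3484, 2.8883]  P^-=[1.6621 0.7518; 0.7518 1.0189]  H_jac=[-0.2843 0.1327]  S=[0.4655]  K=[-0.8006; -0.1686]  nu=[-0.9140]  x^+=[2.0802, 3.0424]  P^+=[1.3637 0.6889; 0.6889 1.0057]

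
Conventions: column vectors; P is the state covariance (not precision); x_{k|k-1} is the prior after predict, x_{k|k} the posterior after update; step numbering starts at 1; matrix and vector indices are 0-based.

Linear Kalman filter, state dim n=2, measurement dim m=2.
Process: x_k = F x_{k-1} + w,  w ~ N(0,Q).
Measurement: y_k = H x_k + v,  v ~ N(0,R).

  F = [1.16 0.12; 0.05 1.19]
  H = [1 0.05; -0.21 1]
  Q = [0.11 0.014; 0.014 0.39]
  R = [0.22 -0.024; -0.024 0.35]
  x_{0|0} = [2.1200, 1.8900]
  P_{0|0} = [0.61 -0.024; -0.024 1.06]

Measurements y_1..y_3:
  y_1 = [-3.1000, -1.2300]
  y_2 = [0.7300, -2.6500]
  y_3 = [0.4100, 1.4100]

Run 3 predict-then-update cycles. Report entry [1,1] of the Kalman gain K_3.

step 1: x^-=[2.6860, 2.3551]  P^-=[0.9394 0.1675; 0.1675 1.8897]  S=[1.1809 0.0389; 0.0389 2.2108]  K=[0.8035 -0.0276; 0.1943 0.8354]  nu=[-5.9038, -3.0210]  x^+=[-1.9743, -1.3159]  P^+=[0.1770 0.0082; 0.0082 0.2895]
step 2: x^-=[-2.4481, -1.6646]  P^-=[0.3547 0.0770; 0.0770 0.8013]  S=[0.5844 0.0178; 0.0178 1.1346]  K=[0.6137 -0.0074; 0.1794 0.6892]  nu=[3.2613, -1.4995]  x^+=[-0.4354, -2.1131]  P^+=[0.1347 0.0110; 0.0110 0.2392]
step 3: x^-=[-0.7587, -2.5363]  P^-=[0.2977 0.0712; 0.0712 0.7304]  S=[0.5266 0.0204; 0.0204 1.0636]  K=[0.5721 -0.0029; 0.1785 0.6692]  nu=[1.2955, 3.7870]  x^+=[-0.0283, 0.2293]  P^+=[0.1254 0.0116; 0.0116 0.2324]

K[1,1] = 0.6692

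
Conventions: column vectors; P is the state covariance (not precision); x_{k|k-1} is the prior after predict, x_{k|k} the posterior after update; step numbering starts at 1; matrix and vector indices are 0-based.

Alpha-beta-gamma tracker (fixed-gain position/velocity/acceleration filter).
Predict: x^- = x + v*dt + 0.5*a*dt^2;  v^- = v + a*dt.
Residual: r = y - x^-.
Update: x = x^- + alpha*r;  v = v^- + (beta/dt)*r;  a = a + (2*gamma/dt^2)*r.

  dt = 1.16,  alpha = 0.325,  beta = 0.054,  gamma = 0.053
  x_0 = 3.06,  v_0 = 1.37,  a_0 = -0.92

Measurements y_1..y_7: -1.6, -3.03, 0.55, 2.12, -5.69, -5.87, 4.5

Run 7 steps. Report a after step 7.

a_post = 2.1557

step 1: x_pred=4.0302  r=-5.6302  x^+=2.2004  v^+=0.0407  a^+=-1.3635
step 2: x_pred=1.3302  r=-4.3602  x^+=-0.0868  v^+=-1.7440  a^+=-1.7070
step 3: x_pred=-3.2583  r=3.8083  x^+=-2.0206  v^+=-3.5468  a^+=-1.4070
step 4: x_pred=-7.0815  r=9.2015  x^+=-4.0910  v^+=-4.7506  a^+=-0.6821
step 5: x_pred=-10.0606  r=4.3706  x^+=-8.6402  v^+=-5.3384  a^+=-0.3379
step 6: x_pred=-15.0600  r=9.1900  x^+=-12.0733  v^+=-5.3025  a^+=0.3861
step 7: x_pred=-17.9644  r=22.4644  x^+=-10.6635  v^+=-3.8089  a^+=2.1557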